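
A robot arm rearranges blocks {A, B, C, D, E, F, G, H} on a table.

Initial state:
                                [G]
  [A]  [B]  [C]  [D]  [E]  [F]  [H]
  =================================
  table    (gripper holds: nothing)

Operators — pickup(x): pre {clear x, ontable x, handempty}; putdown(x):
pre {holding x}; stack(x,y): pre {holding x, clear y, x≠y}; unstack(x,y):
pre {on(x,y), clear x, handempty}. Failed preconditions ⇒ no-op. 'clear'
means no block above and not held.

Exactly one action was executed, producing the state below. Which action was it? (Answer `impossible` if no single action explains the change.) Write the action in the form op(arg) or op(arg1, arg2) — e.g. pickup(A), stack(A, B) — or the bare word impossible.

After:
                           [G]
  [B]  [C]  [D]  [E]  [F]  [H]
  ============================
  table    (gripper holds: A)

target: towers=[B; C; D; E; F; H/G] holding=A
     unstack(G, H) → towers=[A; B; C; D; E; F; H] holding=G
         pickup(A) → towers=[B; C; D; E; F; H/G] holding=A  ← match
         pickup(E) → towers=[A; B; C; D; F; H/G] holding=E
         pickup(B) → towers=[A; C; D; E; F; H/G] holding=B
         pickup(F) → towers=[A; B; C; D; E; H/G] holding=F
         pickup(D) → towers=[A; B; C; E; F; H/G] holding=D
         pickup(C) → towers=[A; B; D; E; F; H/G] holding=C

pickup(A)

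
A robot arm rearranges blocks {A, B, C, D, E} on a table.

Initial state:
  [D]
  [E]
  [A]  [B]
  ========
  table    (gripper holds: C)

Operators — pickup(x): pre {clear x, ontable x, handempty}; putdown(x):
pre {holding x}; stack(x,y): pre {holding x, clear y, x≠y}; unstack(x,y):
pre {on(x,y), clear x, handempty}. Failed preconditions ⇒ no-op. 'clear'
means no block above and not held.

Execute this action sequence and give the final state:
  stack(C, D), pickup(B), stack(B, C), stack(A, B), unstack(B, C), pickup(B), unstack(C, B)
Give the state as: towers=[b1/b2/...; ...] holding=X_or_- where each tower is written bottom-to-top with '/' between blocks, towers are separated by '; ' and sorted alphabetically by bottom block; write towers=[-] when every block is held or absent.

step 1 (stack(C, D)): towers=[A/E/D/C; B] holding=-
step 2 (pickup(B)): towers=[A/E/D/C] holding=B
step 3 (stack(B, C)): towers=[A/E/D/C/B] holding=-
step 4 (stack(A, B)) [no-op]: towers=[A/E/D/C/B] holding=-
step 5 (unstack(B, C)): towers=[A/E/D/C] holding=B
step 6 (pickup(B)) [no-op]: towers=[A/E/D/C] holding=B
step 7 (unstack(C, B)) [no-op]: towers=[A/E/D/C] holding=B

towers=[A/E/D/C] holding=B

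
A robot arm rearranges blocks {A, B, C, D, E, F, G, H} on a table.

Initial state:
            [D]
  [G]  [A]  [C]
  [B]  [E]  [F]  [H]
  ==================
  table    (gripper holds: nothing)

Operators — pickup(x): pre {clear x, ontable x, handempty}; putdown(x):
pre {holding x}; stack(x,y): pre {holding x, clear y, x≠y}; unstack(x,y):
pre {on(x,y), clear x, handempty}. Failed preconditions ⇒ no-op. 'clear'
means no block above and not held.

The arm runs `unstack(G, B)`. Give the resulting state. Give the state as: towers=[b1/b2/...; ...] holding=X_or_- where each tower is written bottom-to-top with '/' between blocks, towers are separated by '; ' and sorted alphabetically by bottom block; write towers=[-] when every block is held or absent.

towers=[B; E/A; F/C/D; H] holding=G

before: towers=[B/G; E/A; F/C/D; H] holding=-
pre[unstack(G, B)]: on(G,B) yes, clear(G) yes, handempty yes
all met → apply unstack(G, B)
after:  towers=[B; E/A; F/C/D; H] holding=G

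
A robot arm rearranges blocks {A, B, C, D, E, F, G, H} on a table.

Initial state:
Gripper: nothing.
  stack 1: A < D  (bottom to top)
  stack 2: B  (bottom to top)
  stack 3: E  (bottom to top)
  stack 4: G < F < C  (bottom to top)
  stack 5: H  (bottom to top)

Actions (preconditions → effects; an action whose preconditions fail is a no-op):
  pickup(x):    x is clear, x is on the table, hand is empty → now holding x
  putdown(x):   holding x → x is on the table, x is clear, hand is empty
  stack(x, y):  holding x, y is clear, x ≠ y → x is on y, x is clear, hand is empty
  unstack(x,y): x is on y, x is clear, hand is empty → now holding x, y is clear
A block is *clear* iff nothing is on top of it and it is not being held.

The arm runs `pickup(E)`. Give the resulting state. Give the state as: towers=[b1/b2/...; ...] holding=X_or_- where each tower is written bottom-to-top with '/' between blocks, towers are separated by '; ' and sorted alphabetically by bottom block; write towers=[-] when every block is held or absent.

before: towers=[A/D; B; E; G/F/C; H] holding=-
pre[pickup(E)]: clear(E) ok, ontable(E) ok, handempty ok
all met → apply pickup(E)
after:  towers=[A/D; B; G/F/C; H] holding=E

towers=[A/D; B; G/F/C; H] holding=E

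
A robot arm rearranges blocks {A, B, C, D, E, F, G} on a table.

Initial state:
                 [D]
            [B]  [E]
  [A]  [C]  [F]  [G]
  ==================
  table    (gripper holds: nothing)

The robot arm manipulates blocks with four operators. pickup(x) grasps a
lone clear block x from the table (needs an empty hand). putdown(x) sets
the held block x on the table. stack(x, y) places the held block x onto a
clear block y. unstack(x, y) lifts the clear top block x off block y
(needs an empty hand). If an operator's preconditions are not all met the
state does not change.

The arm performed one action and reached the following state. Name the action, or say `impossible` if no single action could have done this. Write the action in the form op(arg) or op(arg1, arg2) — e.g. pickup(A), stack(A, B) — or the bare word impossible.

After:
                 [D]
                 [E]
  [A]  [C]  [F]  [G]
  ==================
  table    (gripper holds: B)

target: towers=[A; C; F; G/E/D] holding=B
     unstack(B, F) → towers=[A; C; F; G/E/D] holding=B  ← match
     unstack(D, E) → towers=[A; C; F/B; G/E] holding=D
         pickup(A) → towers=[C; F/B; G/E/D] holding=A
         pickup(C) → towers=[A; F/B; G/E/D] holding=C

unstack(B, F)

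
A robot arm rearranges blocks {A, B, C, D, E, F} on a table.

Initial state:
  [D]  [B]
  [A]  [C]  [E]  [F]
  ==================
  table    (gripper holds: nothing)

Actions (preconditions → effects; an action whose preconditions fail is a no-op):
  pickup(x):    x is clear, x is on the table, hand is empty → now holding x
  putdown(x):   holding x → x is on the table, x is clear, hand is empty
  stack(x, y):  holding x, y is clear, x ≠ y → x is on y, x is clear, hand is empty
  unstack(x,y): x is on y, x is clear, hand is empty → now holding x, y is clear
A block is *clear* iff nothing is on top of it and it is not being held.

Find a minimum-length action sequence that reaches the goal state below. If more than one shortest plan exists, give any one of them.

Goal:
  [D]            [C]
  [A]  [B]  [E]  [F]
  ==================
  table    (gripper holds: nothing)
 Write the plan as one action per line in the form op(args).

unstack(B, C)
putdown(B)
pickup(C)
stack(C, F)

step 1 (unstack(B, C)): towers=[A/D; C; E; F] holding=B
step 2 (putdown(B)): towers=[A/D; B; C; E; F] holding=-
step 3 (pickup(C)): towers=[A/D; B; E; F] holding=C
step 4 (stack(C, F)): towers=[A/D; B; E; F/C] holding=-
goal check: towers=[A/D; B; E; F/C] holding=- — reached (length 4, optimal by BFS)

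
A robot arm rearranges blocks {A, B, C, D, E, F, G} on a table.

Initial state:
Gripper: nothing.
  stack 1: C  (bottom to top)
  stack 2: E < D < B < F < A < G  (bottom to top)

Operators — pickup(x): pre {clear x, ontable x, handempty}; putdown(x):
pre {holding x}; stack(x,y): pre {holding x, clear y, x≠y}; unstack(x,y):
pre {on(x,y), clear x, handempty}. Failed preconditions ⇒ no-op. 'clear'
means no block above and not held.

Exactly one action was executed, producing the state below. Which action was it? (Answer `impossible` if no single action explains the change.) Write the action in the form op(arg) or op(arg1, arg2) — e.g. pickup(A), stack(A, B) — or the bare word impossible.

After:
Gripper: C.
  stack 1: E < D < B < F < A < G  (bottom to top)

target: towers=[E/D/B/F/A/G] holding=C
     unstack(G, A) → towers=[C; E/D/B/F/A] holding=G
         pickup(C) → towers=[E/D/B/F/A/G] holding=C  ← match

pickup(C)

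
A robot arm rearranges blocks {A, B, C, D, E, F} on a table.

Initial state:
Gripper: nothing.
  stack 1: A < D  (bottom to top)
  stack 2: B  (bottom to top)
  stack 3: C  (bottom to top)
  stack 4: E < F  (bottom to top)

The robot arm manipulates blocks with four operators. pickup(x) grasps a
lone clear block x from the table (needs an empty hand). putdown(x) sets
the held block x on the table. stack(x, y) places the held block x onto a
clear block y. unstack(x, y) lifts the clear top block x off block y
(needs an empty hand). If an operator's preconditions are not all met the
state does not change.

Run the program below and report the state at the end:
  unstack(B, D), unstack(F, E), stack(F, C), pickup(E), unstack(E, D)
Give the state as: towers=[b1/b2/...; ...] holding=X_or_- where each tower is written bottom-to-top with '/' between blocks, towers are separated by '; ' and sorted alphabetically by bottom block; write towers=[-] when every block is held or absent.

towers=[A/D; B; C/F] holding=E

step 1 (unstack(B, D)) [no-op]: towers=[A/D; B; C; E/F] holding=-
step 2 (unstack(F, E)): towers=[A/D; B; C; E] holding=F
step 3 (stack(F, C)): towers=[A/D; B; C/F; E] holding=-
step 4 (pickup(E)): towers=[A/D; B; C/F] holding=E
step 5 (unstack(E, D)) [no-op]: towers=[A/D; B; C/F] holding=E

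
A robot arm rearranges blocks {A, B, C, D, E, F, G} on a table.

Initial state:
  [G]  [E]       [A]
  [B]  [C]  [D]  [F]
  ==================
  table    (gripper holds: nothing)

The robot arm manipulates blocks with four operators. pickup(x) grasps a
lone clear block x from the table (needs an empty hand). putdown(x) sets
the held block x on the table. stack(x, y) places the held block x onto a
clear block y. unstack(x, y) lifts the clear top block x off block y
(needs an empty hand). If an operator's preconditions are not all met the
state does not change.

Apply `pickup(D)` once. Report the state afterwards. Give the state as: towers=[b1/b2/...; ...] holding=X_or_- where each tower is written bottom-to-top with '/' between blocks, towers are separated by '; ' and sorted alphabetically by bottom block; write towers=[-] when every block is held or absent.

before: towers=[B/G; C/E; D; F/A] holding=-
pre[pickup(D)]: clear(D) ok, ontable(D) ok, handempty ok
all met → apply pickup(D)
after:  towers=[B/G; C/E; F/A] holding=D

towers=[B/G; C/E; F/A] holding=D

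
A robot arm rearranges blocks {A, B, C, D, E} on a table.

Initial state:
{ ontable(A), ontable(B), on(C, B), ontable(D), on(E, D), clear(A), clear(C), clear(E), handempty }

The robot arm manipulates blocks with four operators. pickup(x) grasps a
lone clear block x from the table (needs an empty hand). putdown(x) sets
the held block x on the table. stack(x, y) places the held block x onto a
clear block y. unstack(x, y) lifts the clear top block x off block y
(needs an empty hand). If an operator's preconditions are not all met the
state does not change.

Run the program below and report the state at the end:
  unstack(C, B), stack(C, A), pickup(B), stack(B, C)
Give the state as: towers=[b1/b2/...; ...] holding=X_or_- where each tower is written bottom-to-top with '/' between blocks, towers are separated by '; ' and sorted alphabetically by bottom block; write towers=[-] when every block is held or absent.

step 1 (unstack(C, B)): towers=[A; B; D/E] holding=C
step 2 (stack(C, A)): towers=[A/C; B; D/E] holding=-
step 3 (pickup(B)): towers=[A/C; D/E] holding=B
step 4 (stack(B, C)): towers=[A/C/B; D/E] holding=-

towers=[A/C/B; D/E] holding=-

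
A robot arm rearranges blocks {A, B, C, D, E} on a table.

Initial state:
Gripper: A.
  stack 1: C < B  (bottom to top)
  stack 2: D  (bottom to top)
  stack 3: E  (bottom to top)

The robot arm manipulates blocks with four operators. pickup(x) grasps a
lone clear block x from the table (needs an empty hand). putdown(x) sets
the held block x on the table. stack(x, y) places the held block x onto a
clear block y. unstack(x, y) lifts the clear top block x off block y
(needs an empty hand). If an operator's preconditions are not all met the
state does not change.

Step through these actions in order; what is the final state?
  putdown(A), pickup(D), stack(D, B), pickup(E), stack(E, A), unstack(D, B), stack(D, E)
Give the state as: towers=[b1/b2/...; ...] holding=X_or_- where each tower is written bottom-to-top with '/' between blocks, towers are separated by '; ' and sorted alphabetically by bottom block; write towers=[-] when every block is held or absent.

towers=[A/E/D; C/B] holding=-

step 1 (putdown(A)): towers=[A; C/B; D; E] holding=-
step 2 (pickup(D)): towers=[A; C/B; E] holding=D
step 3 (stack(D, B)): towers=[A; C/B/D; E] holding=-
step 4 (pickup(E)): towers=[A; C/B/D] holding=E
step 5 (stack(E, A)): towers=[A/E; C/B/D] holding=-
step 6 (unstack(D, B)): towers=[A/E; C/B] holding=D
step 7 (stack(D, E)): towers=[A/E/D; C/B] holding=-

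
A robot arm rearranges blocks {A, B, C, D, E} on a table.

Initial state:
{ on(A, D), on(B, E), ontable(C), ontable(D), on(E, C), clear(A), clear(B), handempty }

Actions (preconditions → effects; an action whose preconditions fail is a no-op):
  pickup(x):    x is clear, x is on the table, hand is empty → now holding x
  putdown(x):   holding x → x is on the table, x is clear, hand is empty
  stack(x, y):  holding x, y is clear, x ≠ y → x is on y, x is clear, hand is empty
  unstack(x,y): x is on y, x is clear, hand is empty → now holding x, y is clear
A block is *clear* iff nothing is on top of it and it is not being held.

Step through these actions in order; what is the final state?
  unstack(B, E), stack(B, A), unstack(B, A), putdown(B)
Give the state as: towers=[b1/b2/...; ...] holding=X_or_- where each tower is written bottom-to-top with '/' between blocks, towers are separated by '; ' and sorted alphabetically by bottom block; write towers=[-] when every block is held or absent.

towers=[B; C/E; D/A] holding=-

step 1 (unstack(B, E)): towers=[C/E; D/A] holding=B
step 2 (stack(B, A)): towers=[C/E; D/A/B] holding=-
step 3 (unstack(B, A)): towers=[C/E; D/A] holding=B
step 4 (putdown(B)): towers=[B; C/E; D/A] holding=-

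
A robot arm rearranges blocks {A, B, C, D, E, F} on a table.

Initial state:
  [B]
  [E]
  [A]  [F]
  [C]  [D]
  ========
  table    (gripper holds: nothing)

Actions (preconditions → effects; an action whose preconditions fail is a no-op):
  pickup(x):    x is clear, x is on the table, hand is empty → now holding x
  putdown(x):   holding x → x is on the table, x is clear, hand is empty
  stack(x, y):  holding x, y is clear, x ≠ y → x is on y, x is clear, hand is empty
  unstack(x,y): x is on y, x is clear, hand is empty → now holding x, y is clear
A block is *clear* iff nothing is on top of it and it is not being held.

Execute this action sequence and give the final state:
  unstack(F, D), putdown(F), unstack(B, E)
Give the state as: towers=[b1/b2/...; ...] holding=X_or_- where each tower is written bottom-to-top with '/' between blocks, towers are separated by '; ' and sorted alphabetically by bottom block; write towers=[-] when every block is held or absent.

step 1 (unstack(F, D)): towers=[C/A/E/B; D] holding=F
step 2 (putdown(F)): towers=[C/A/E/B; D; F] holding=-
step 3 (unstack(B, E)): towers=[C/A/E; D; F] holding=B

towers=[C/A/E; D; F] holding=B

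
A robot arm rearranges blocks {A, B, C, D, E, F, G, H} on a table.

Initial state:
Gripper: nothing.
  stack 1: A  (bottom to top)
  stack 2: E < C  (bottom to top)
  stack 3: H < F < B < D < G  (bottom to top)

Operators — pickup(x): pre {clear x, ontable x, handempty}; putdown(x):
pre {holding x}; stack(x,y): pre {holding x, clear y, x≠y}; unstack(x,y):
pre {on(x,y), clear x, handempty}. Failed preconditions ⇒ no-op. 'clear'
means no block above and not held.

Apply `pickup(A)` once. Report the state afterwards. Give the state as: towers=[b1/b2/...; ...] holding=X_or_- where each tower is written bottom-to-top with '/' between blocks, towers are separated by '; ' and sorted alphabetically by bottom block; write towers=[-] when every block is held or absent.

before: towers=[A; E/C; H/F/B/D/G] holding=-
pre[pickup(A)]: clear(A) ✓, ontable(A) ✓, handempty ✓
all met → apply pickup(A)
after:  towers=[E/C; H/F/B/D/G] holding=A

towers=[E/C; H/F/B/D/G] holding=A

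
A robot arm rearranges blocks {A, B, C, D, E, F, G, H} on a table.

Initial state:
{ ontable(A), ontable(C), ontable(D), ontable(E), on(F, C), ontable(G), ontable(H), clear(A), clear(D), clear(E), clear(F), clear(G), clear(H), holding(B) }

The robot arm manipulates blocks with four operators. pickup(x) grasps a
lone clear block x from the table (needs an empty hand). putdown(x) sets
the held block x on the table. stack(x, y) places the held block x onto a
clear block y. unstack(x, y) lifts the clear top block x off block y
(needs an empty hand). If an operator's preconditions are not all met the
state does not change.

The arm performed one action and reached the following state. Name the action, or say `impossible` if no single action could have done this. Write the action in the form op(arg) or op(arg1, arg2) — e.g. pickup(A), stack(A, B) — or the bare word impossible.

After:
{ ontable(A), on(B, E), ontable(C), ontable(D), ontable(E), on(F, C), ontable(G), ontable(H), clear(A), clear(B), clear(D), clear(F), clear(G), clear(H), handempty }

stack(B, E)

target: towers=[A; C/F; D; E/B; G; H] holding=-
        putdown(B) → towers=[A; B; C/F; D; E; G; H] holding=-
       stack(B, G) → towers=[A; C/F; D; E; G/B; H] holding=-
       stack(B, A) → towers=[A/B; C/F; D; E; G; H] holding=-
       stack(B, E) → towers=[A; C/F; D; E/B; G; H] holding=-  ← match
       stack(B, H) → towers=[A; C/F; D; E; G; H/B] holding=-
       stack(B, F) → towers=[A; C/F/B; D; E; G; H] holding=-
       stack(B, D) → towers=[A; C/F; D/B; E; G; H] holding=-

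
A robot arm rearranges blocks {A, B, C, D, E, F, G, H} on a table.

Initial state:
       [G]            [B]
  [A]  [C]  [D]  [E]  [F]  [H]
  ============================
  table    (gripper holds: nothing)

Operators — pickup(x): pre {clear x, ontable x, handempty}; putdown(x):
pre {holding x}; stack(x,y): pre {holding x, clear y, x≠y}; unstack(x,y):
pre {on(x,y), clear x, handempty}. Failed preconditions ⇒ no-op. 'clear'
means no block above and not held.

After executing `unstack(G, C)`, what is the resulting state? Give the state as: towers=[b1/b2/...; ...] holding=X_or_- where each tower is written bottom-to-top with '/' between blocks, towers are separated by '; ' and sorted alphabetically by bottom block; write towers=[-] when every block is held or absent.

before: towers=[A; C/G; D; E; F/B; H] holding=-
pre[unstack(G, C)]: on(G,C) ✓, clear(G) ✓, handempty ✓
all met → apply unstack(G, C)
after:  towers=[A; C; D; E; F/B; H] holding=G

towers=[A; C; D; E; F/B; H] holding=G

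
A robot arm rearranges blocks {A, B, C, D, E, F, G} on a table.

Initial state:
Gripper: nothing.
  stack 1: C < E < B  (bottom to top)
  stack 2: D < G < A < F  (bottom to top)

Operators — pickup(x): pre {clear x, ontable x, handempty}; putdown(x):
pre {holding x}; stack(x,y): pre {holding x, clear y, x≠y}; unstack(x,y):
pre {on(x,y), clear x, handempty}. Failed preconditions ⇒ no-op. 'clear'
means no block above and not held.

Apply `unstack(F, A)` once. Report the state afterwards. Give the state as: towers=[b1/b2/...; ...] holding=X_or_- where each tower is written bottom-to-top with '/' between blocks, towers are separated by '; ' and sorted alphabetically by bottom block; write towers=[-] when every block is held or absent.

before: towers=[C/E/B; D/G/A/F] holding=-
pre[unstack(F, A)]: on(F,A) ok, clear(F) ok, handempty ok
all met → apply unstack(F, A)
after:  towers=[C/E/B; D/G/A] holding=F

towers=[C/E/B; D/G/A] holding=F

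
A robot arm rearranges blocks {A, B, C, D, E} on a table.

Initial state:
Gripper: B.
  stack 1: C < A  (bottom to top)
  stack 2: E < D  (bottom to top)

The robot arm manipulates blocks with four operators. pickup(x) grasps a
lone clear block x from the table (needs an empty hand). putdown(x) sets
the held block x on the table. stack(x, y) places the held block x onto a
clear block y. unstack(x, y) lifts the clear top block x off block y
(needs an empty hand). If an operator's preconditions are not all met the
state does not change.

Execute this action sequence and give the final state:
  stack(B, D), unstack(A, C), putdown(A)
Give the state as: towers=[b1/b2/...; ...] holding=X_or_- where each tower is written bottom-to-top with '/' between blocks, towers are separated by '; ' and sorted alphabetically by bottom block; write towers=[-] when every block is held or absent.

step 1 (stack(B, D)): towers=[C/A; E/D/B] holding=-
step 2 (unstack(A, C)): towers=[C; E/D/B] holding=A
step 3 (putdown(A)): towers=[A; C; E/D/B] holding=-

towers=[A; C; E/D/B] holding=-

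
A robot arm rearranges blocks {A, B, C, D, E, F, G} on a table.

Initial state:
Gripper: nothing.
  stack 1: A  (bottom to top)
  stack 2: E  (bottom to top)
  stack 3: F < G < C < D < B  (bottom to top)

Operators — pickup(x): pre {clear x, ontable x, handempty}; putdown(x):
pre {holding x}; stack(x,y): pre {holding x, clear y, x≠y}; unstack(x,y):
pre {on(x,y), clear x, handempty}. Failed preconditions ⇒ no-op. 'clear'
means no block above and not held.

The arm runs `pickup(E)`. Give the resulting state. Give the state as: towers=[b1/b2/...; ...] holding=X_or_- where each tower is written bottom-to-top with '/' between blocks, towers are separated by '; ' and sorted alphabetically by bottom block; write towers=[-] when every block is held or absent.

towers=[A; F/G/C/D/B] holding=E

before: towers=[A; E; F/G/C/D/B] holding=-
pre[pickup(E)]: clear(E) ✓, ontable(E) ✓, handempty ✓
all met → apply pickup(E)
after:  towers=[A; F/G/C/D/B] holding=E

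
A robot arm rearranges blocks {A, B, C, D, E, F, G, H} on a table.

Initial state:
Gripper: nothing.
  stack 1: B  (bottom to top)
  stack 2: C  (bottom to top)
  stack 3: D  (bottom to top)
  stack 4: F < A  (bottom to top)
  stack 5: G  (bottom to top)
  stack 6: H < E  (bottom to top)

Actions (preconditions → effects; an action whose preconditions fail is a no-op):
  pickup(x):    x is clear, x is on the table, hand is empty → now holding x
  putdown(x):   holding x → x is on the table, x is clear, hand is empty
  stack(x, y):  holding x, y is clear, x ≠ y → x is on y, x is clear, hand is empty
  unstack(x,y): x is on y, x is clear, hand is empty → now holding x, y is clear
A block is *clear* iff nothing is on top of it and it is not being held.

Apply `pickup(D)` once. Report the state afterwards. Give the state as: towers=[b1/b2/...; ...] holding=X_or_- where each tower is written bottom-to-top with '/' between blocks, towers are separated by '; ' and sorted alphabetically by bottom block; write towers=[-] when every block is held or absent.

before: towers=[B; C; D; F/A; G; H/E] holding=-
pre[pickup(D)]: clear(D) yes, ontable(D) yes, handempty yes
all met → apply pickup(D)
after:  towers=[B; C; F/A; G; H/E] holding=D

towers=[B; C; F/A; G; H/E] holding=D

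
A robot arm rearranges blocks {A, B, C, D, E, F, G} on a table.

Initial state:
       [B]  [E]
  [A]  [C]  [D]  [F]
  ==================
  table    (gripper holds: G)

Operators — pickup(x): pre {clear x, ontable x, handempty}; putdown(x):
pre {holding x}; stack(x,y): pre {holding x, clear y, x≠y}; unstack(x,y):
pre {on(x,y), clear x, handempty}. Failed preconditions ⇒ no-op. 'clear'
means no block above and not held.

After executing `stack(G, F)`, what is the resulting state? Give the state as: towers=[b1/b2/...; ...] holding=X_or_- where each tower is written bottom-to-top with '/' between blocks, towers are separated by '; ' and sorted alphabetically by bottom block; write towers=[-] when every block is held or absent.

towers=[A; C/B; D/E; F/G] holding=-

before: towers=[A; C/B; D/E; F] holding=G
pre[stack(G, F)]: holding(G) yes, clear(F) yes, G≠F yes
all met → apply stack(G, F)
after:  towers=[A; C/B; D/E; F/G] holding=-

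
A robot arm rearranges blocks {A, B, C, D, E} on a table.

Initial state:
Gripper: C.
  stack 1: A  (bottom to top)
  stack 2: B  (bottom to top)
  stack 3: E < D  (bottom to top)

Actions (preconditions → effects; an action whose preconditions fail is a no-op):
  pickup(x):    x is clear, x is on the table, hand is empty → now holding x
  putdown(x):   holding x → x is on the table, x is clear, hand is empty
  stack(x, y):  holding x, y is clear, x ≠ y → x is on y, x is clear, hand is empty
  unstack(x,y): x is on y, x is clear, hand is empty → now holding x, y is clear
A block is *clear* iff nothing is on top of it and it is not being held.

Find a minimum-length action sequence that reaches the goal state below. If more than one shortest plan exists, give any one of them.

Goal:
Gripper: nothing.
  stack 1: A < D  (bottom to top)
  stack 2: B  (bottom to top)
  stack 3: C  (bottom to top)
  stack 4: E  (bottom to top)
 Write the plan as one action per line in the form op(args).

step 1 (putdown(C)): towers=[A; B; C; E/D] holding=-
step 2 (unstack(D, E)): towers=[A; B; C; E] holding=D
step 3 (stack(D, A)): towers=[A/D; B; C; E] holding=-
goal check: towers=[A/D; B; C; E] holding=- — reached (length 3, optimal by BFS)

putdown(C)
unstack(D, E)
stack(D, A)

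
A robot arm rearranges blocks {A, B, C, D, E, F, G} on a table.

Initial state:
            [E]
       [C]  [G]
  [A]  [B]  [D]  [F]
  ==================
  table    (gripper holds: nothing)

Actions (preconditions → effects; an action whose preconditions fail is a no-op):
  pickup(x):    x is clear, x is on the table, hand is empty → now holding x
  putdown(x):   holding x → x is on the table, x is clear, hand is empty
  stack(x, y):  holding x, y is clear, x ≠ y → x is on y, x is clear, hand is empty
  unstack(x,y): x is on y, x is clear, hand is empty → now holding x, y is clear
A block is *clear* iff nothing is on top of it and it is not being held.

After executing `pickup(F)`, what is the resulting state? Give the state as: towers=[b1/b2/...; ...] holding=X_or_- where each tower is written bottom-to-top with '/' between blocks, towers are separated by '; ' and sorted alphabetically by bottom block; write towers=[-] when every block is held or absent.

before: towers=[A; B/C; D/G/E; F] holding=-
pre[pickup(F)]: clear(F) ok, ontable(F) ok, handempty ok
all met → apply pickup(F)
after:  towers=[A; B/C; D/G/E] holding=F

towers=[A; B/C; D/G/E] holding=F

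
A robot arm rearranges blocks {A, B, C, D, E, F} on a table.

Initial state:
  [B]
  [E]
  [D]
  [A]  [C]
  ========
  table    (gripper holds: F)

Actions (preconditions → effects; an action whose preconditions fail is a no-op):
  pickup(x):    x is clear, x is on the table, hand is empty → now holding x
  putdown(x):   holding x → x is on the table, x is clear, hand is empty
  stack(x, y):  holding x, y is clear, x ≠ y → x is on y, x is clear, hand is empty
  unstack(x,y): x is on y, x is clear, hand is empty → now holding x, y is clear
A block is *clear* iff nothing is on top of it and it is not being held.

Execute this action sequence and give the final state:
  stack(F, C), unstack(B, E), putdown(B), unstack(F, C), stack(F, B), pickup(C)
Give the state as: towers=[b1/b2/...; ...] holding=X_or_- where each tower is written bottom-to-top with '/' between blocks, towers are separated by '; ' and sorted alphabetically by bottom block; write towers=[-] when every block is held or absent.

towers=[A/D/E; B/F] holding=C

step 1 (stack(F, C)): towers=[A/D/E/B; C/F] holding=-
step 2 (unstack(B, E)): towers=[A/D/E; C/F] holding=B
step 3 (putdown(B)): towers=[A/D/E; B; C/F] holding=-
step 4 (unstack(F, C)): towers=[A/D/E; B; C] holding=F
step 5 (stack(F, B)): towers=[A/D/E; B/F; C] holding=-
step 6 (pickup(C)): towers=[A/D/E; B/F] holding=C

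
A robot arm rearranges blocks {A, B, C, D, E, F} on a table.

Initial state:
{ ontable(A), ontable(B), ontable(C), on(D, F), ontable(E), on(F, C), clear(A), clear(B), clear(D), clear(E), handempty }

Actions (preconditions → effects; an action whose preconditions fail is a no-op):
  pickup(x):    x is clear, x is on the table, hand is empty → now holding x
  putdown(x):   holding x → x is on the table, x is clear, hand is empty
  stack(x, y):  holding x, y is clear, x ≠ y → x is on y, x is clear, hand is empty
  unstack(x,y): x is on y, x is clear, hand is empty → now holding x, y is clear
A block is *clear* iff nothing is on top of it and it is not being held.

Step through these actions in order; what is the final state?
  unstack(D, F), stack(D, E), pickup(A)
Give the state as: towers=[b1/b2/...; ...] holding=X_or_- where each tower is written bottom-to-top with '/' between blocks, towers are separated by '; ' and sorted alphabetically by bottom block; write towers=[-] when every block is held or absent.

towers=[B; C/F; E/D] holding=A

step 1 (unstack(D, F)): towers=[A; B; C/F; E] holding=D
step 2 (stack(D, E)): towers=[A; B; C/F; E/D] holding=-
step 3 (pickup(A)): towers=[B; C/F; E/D] holding=A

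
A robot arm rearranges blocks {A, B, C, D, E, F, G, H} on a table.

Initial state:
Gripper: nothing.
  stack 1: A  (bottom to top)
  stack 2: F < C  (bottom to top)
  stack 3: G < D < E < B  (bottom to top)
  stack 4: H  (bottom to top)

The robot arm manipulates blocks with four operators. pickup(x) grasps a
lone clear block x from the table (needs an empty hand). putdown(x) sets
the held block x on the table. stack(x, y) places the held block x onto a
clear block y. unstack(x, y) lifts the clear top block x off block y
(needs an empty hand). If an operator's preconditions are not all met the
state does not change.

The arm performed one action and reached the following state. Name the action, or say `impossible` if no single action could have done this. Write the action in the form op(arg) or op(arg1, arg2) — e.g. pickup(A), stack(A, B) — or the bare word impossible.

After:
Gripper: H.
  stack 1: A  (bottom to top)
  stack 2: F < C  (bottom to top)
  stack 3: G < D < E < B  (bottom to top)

pickup(H)

target: towers=[A; F/C; G/D/E/B] holding=H
         pickup(A) → towers=[F/C; G/D/E/B; H] holding=A
         pickup(H) → towers=[A; F/C; G/D/E/B] holding=H  ← match
     unstack(B, E) → towers=[A; F/C; G/D/E; H] holding=B
     unstack(C, F) → towers=[A; F; G/D/E/B; H] holding=C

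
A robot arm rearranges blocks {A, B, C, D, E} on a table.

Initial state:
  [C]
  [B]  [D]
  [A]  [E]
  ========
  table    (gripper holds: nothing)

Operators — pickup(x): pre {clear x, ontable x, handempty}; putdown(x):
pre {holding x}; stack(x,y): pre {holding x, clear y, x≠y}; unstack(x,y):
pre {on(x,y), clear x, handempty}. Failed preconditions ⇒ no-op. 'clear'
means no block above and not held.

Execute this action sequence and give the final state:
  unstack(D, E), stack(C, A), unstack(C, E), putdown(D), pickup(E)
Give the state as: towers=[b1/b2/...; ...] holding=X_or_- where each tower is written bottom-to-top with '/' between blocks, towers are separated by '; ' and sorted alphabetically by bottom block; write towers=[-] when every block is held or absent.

towers=[A/B/C; D] holding=E

step 1 (unstack(D, E)): towers=[A/B/C; E] holding=D
step 2 (stack(C, A)) [no-op]: towers=[A/B/C; E] holding=D
step 3 (unstack(C, E)) [no-op]: towers=[A/B/C; E] holding=D
step 4 (putdown(D)): towers=[A/B/C; D; E] holding=-
step 5 (pickup(E)): towers=[A/B/C; D] holding=E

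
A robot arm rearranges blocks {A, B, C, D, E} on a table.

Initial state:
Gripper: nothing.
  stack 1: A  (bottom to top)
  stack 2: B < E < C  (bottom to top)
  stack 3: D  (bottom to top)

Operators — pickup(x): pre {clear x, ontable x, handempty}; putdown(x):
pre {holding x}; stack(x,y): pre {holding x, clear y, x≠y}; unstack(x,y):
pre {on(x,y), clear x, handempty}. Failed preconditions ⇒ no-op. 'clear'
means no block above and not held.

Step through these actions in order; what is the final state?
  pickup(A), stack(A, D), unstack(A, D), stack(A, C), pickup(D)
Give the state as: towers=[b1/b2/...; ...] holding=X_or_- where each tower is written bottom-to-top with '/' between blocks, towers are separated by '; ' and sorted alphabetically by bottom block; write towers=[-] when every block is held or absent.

towers=[B/E/C/A] holding=D

step 1 (pickup(A)): towers=[B/E/C; D] holding=A
step 2 (stack(A, D)): towers=[B/E/C; D/A] holding=-
step 3 (unstack(A, D)): towers=[B/E/C; D] holding=A
step 4 (stack(A, C)): towers=[B/E/C/A; D] holding=-
step 5 (pickup(D)): towers=[B/E/C/A] holding=D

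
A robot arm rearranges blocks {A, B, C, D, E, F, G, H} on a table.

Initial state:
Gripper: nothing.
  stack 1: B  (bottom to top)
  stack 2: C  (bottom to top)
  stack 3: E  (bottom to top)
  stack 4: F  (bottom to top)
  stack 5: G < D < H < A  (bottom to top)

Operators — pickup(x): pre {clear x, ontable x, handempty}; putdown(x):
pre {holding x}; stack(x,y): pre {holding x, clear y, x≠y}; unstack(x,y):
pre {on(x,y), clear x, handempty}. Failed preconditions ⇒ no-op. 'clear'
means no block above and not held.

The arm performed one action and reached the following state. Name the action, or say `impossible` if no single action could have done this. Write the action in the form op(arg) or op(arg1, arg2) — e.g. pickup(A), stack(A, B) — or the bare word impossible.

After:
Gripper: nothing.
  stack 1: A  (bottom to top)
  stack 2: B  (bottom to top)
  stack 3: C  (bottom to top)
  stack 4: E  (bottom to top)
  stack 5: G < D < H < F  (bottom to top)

impossible

target: towers=[A; B; C; E; G/D/H/F] holding=-
     unstack(A, H) → towers=[B; C; E; F; G/D/H] holding=A
         pickup(E) → towers=[B; C; F; G/D/H/A] holding=E
         pickup(B) → towers=[C; E; F; G/D/H/A] holding=B
         pickup(F) → towers=[B; C; E; G/D/H/A] holding=F
         pickup(C) → towers=[B; E; F; G/D/H/A] holding=C
none of the 5 applicable actions match → impossible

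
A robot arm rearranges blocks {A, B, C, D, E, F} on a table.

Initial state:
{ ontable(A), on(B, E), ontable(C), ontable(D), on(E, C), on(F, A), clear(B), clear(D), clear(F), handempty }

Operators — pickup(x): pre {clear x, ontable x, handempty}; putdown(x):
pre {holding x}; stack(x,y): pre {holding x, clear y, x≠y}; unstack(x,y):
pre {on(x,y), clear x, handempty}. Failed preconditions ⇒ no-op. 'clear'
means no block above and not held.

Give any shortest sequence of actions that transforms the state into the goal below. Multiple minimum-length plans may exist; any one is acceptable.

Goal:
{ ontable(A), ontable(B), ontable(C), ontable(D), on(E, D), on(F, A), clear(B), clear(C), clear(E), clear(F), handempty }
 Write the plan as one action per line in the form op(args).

unstack(B, E)
putdown(B)
unstack(E, C)
stack(E, D)

step 1 (unstack(B, E)): towers=[A/F; C/E; D] holding=B
step 2 (putdown(B)): towers=[A/F; B; C/E; D] holding=-
step 3 (unstack(E, C)): towers=[A/F; B; C; D] holding=E
step 4 (stack(E, D)): towers=[A/F; B; C; D/E] holding=-
goal check: towers=[A/F; B; C; D/E] holding=- — reached (length 4, optimal by BFS)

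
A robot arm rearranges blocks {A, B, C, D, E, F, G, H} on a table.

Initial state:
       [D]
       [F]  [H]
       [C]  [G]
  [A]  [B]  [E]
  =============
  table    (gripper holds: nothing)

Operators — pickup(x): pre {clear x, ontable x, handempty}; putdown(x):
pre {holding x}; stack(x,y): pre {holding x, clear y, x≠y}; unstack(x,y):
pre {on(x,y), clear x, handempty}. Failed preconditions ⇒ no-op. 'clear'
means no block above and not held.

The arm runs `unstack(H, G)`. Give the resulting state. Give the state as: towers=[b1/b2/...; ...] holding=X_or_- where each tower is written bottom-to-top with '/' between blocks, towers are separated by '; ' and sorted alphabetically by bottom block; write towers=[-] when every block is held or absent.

before: towers=[A; B/C/F/D; E/G/H] holding=-
pre[unstack(H, G)]: on(H,G) ok, clear(H) ok, handempty ok
all met → apply unstack(H, G)
after:  towers=[A; B/C/F/D; E/G] holding=H

towers=[A; B/C/F/D; E/G] holding=H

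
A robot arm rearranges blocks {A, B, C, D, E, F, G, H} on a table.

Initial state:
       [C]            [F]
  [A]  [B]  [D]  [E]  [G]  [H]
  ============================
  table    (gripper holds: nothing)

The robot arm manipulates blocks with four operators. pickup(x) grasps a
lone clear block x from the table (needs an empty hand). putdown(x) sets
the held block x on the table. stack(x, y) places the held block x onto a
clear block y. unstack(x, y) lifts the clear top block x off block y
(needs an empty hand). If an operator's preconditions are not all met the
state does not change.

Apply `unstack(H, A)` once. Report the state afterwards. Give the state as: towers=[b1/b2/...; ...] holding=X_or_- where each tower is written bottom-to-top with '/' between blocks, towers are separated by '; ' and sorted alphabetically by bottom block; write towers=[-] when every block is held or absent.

before: towers=[A; B/C; D; E; G/F; H] holding=-
pre[unstack(H, A)]: on(H,A) ✗, clear(H) ✓, handempty ✓
on(H,A) unmet → unstack(H, A) is a no-op
after:  towers=[A; B/C; D; E; G/F; H] holding=-

towers=[A; B/C; D; E; G/F; H] holding=-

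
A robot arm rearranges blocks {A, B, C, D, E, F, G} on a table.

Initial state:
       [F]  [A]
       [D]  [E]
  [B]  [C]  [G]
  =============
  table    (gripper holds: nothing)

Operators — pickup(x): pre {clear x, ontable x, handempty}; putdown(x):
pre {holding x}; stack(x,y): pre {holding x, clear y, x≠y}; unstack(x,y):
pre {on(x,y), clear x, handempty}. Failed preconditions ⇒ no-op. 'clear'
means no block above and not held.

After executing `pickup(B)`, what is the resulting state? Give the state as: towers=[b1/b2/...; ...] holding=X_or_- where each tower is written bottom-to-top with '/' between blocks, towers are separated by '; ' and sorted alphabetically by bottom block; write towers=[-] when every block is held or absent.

before: towers=[B; C/D/F; G/E/A] holding=-
pre[pickup(B)]: clear(B) ok, ontable(B) ok, handempty ok
all met → apply pickup(B)
after:  towers=[C/D/F; G/E/A] holding=B

towers=[C/D/F; G/E/A] holding=B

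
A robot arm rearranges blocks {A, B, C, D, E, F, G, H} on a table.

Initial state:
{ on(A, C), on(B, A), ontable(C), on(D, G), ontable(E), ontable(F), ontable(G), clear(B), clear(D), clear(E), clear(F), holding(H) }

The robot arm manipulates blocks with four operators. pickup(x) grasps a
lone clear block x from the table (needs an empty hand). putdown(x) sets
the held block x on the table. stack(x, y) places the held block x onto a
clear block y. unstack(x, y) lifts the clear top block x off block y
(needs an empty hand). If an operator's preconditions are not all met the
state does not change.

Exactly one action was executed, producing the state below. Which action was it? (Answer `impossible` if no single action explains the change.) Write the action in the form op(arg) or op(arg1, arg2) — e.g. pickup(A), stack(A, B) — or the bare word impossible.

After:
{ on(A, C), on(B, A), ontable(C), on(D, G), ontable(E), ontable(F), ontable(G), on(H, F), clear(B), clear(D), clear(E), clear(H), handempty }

target: towers=[C/A/B; E; F/H; G/D] holding=-
        putdown(H) → towers=[C/A/B; E; F; G/D; H] holding=-
       stack(H, E) → towers=[C/A/B; E/H; F; G/D] holding=-
       stack(H, B) → towers=[C/A/B/H; E; F; G/D] holding=-
       stack(H, F) → towers=[C/A/B; E; F/H; G/D] holding=-  ← match
       stack(H, D) → towers=[C/A/B; E; F; G/D/H] holding=-

stack(H, F)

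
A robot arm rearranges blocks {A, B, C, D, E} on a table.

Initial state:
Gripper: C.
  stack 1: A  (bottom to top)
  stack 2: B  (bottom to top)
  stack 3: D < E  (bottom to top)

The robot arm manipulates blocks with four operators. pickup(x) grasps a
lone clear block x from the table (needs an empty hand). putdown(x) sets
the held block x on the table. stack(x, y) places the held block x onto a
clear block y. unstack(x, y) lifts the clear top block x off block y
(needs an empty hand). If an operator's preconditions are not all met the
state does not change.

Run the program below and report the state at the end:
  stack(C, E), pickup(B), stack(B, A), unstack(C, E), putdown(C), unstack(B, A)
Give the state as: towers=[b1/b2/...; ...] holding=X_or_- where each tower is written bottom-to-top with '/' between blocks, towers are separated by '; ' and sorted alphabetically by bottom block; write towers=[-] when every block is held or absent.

step 1 (stack(C, E)): towers=[A; B; D/E/C] holding=-
step 2 (pickup(B)): towers=[A; D/E/C] holding=B
step 3 (stack(B, A)): towers=[A/B; D/E/C] holding=-
step 4 (unstack(C, E)): towers=[A/B; D/E] holding=C
step 5 (putdown(C)): towers=[A/B; C; D/E] holding=-
step 6 (unstack(B, A)): towers=[A; C; D/E] holding=B

towers=[A; C; D/E] holding=B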